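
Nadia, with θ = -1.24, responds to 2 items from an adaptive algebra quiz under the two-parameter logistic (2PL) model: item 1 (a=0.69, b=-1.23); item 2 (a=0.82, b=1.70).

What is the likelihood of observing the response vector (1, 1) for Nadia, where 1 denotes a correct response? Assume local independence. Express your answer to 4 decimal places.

0.0410

P(θ) = 1 / (1 + exp(−a(θ − b)))
P_1 = 1/(1+e^{0.0069}) = 0.4983
P_2 = 1/(1+e^{2.4108}) = 0.0824
L = P_1 × P_2 = 0.4983 × 0.0824 = 0.04103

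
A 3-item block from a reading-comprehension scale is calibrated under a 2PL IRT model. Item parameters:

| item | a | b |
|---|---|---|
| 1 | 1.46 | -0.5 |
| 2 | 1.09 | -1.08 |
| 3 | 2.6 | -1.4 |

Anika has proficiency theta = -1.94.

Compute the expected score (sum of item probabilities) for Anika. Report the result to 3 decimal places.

0.587

P(theta) = 1 / (1 + exp(−a(theta − b)))
P_1 = 1/(1+e^{2.1024}) = 0.1089
P_2 = 1/(1+e^{0.9374}) = 0.2814
P_3 = 1/(1+e^{1.4040}) = 0.1972
E[score] = 0.1089 + 0.2814 + 0.1972 = 0.5875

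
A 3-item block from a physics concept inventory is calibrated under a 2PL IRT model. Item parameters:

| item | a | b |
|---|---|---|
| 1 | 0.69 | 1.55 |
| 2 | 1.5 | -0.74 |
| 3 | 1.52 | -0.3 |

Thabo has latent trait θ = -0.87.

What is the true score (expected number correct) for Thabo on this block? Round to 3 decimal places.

0.906

P(θ) = 1 / (1 + exp(−a(θ − b)))
P_1 = 1/(1+e^{1.6698}) = 0.1585
P_2 = 1/(1+e^{0.1950}) = 0.4514
P_3 = 1/(1+e^{0.8664}) = 0.2960
E[score] = 0.1585 + 0.4514 + 0.2960 = 0.9059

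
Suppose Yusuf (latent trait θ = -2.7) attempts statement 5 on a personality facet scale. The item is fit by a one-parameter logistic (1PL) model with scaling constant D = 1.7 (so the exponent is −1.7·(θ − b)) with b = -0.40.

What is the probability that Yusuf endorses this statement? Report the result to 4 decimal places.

0.0196

P(θ) = 1 / (1 + exp(−D·(θ − b)))
Exponent: 1.7 × (-2.7 − (-0.40)) = -3.9100
1/(1 + e^{3.9100}) = 0.0196
P = 0.0196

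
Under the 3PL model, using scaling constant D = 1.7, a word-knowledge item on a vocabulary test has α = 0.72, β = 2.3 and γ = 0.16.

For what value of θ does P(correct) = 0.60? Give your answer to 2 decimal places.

P(θ) = γ + (1 − γ) · 1 / (1 + exp(−D·α(θ − β)))
Remove guessing floor: (0.60 − 0.16)/(1 − 0.16) = 0.5238
logit = ln(0.5238/0.4762) = 0.0953
θ = β + logit/(1.7·α) = 2.3 + 0.0953/1.2240 = 2.3779

2.38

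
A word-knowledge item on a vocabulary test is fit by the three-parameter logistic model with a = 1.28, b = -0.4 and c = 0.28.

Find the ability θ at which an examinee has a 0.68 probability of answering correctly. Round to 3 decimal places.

P(θ) = c + (1 − c) · 1 / (1 + exp(−a(θ − b)))
Remove guessing floor: (0.68 − 0.28)/(1 − 0.28) = 0.5556
logit = ln(0.5556/0.4444) = 0.2231
θ = b + logit/(a) = -0.4 + 0.2231/1.2800 = -0.2257

-0.226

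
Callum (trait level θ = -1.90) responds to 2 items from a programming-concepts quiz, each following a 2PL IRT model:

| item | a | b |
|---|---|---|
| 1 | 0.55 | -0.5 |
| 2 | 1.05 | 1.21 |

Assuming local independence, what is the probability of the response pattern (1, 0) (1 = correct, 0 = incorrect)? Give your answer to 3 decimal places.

0.305

P(θ) = 1 / (1 + exp(−a(θ − b)))
P_1 = 1/(1+e^{0.7700}) = 0.3165
P_2 = 1/(1+e^{3.2655}) = 0.0368
L = P_1 × (1−P_2) = 0.3165 × 0.9632 = 0.30484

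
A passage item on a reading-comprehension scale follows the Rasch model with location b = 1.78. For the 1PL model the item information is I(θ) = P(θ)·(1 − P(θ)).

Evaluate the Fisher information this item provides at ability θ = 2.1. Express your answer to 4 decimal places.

0.2437

P = 1/(1+e^{-0.3200}) = 0.5793
P(1−P) = 0.5793 × 0.4207 = 0.2437
I = P(1−P) = 0.24371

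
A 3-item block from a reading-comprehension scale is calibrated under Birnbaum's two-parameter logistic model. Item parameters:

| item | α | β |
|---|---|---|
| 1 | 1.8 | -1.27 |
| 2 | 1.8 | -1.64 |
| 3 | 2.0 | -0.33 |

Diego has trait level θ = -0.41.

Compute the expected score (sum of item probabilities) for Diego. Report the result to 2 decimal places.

P(θ) = 1 / (1 + exp(−α(θ − β)))
P_1 = 1/(1+e^{-1.5480}) = 0.8246
P_2 = 1/(1+e^{-2.2140}) = 0.9015
P_3 = 1/(1+e^{0.1600}) = 0.4601
E[score] = 0.8246 + 0.9015 + 0.4601 = 2.1862

2.19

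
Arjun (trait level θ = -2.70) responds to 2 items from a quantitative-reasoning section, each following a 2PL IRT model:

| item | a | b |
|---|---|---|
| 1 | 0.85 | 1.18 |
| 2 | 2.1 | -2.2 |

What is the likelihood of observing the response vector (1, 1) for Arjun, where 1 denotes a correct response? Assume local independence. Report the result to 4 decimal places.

0.0092

P(θ) = 1 / (1 + exp(−a(θ − b)))
P_1 = 1/(1+e^{3.2980}) = 0.0356
P_2 = 1/(1+e^{1.0500}) = 0.2592
L = P_1 × P_2 = 0.0356 × 0.2592 = 0.00924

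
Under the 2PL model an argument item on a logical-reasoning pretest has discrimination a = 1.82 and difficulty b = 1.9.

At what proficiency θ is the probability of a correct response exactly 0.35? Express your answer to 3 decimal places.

P(θ) = 1 / (1 + exp(−a(θ − b)))
logit = ln(0.3500/0.6500) = -0.6190
θ = b + logit/(a) = 1.9 + (-0.6190)/1.8200 = 1.5599

1.560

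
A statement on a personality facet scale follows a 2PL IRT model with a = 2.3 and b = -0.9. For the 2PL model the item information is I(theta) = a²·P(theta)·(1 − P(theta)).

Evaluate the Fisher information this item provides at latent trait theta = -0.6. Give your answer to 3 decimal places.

P = 1/(1+e^{-0.6900}) = 0.6660
P(1−P) = 0.6660 × 0.3340 = 0.2225
I = a² × P(1−P) = 2.3² × 0.2225 = 1.17679

1.177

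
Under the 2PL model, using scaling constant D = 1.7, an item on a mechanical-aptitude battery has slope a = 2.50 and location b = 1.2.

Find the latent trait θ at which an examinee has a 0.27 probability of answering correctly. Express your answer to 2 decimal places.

P(θ) = 1 / (1 + exp(−D·a(θ − b)))
logit = ln(0.2700/0.7300) = -0.9946
θ = b + logit/(1.7·a) = 1.2 + (-0.9946)/4.2500 = 0.9660

0.97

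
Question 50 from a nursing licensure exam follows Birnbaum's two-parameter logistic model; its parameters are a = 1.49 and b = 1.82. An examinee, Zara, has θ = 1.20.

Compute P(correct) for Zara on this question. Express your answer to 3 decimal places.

P(θ) = 1 / (1 + exp(−a(θ − b)))
Exponent: 1.49 × (1.20 − 1.82) = -0.9238
1/(1 + e^{0.9238}) = 0.2842

0.284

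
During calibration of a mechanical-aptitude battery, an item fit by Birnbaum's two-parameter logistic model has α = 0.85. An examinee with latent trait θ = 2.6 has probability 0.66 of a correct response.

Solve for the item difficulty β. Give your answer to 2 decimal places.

1.82

P(θ) = 1 / (1 + exp(−α(θ − β)))
logit(0.66) = ln(0.66/0.34) = 0.6633
β = θ − logit/(α) = 2.6 − 0.6633/0.8500 = 1.8197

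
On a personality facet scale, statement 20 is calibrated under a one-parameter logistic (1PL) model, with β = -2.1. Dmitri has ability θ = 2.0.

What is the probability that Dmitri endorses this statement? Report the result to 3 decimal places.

P(θ) = 1 / (1 + exp(−(θ − β)))
Exponent: (2.0 − (-2.1)) = 4.1000
1/(1 + e^{-4.1000}) = 0.9837
P = 0.9837

0.984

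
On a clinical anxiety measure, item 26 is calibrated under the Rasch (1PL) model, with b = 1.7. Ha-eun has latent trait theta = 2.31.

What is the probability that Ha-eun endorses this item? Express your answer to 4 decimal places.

0.6479

P(theta) = 1 / (1 + exp(−(theta − b)))
Exponent: (2.31 − 1.7) = 0.6100
1/(1 + e^{-0.6100}) = 0.6479
P = 0.6479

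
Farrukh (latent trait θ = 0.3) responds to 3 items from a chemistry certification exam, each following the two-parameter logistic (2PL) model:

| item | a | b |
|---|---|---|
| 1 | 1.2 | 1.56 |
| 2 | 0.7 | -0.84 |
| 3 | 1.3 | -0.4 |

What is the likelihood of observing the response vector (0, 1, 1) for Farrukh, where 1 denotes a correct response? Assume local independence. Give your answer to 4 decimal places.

P(θ) = 1 / (1 + exp(−a(θ − b)))
P_1 = 1/(1+e^{1.5120}) = 0.1806
P_2 = 1/(1+e^{-0.7980}) = 0.6895
P_3 = 1/(1+e^{-0.9100}) = 0.7130
L = (1−P_1) × P_2 × P_3 = 0.8194 × 0.6895 × 0.7130 = 0.40283

0.4028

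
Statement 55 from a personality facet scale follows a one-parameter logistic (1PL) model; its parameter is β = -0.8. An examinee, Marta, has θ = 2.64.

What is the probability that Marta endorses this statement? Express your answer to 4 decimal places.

0.9689

P(θ) = 1 / (1 + exp(−(θ − β)))
Exponent: (2.64 − (-0.8)) = 3.4400
1/(1 + e^{-3.4400}) = 0.9689
P = 0.9689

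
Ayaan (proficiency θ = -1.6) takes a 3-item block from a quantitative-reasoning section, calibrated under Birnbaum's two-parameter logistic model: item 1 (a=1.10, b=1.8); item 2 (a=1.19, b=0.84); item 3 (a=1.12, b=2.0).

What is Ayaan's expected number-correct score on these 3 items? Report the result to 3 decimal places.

P(θ) = 1 / (1 + exp(−a(θ − b)))
P_1 = 1/(1+e^{3.7400}) = 0.0232
P_2 = 1/(1+e^{2.9036}) = 0.0520
P_3 = 1/(1+e^{4.0320}) = 0.0174
E[score] = 0.0232 + 0.0520 + 0.0174 = 0.0926

0.093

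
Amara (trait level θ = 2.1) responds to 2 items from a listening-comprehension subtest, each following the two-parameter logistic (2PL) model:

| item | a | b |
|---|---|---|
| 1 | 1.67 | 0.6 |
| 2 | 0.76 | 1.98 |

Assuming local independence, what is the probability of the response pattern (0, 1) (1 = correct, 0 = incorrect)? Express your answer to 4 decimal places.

0.0395

P(θ) = 1 / (1 + exp(−a(θ − b)))
P_1 = 1/(1+e^{-2.5050}) = 0.9245
P_2 = 1/(1+e^{-0.0912}) = 0.5228
L = (1−P_1) × P_2 = 0.0755 × 0.5228 = 0.03947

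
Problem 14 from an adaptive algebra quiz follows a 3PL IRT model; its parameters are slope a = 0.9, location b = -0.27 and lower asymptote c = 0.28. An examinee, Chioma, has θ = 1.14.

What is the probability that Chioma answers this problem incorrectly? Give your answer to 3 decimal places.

0.158

P(θ) = c + (1 − c) · 1 / (1 + exp(−a(θ − b)))
Exponent: 0.9 × (1.14 − (-0.27)) = 1.2690
1/(1 + e^{-1.2690}) = 0.7806
P = 0.28 + 0.72 × 0.7806 = 0.8420
P(incorrect) = 1 − 0.8420 = 0.1580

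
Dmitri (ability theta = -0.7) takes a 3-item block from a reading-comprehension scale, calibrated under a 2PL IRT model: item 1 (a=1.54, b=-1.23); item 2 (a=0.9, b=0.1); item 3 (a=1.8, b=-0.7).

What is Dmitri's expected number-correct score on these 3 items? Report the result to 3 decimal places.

P(theta) = 1 / (1 + exp(−a(theta − b)))
P_1 = 1/(1+e^{-0.8162}) = 0.6934
P_2 = 1/(1+e^{0.7200}) = 0.3274
P_3 = 1/(1+e^{0.0000}) = 0.5000
E[score] = 0.6934 + 0.3274 + 0.5000 = 1.5208

1.521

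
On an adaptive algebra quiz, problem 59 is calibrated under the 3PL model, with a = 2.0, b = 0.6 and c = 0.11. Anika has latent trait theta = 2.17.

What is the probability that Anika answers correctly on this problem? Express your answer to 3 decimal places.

0.963

P(theta) = c + (1 − c) · 1 / (1 + exp(−a(theta − b)))
Exponent: 2.0 × (2.17 − 0.6) = 3.1400
1/(1 + e^{-3.1400}) = 0.9585
P = 0.11 + 0.89 × 0.9585 = 0.9631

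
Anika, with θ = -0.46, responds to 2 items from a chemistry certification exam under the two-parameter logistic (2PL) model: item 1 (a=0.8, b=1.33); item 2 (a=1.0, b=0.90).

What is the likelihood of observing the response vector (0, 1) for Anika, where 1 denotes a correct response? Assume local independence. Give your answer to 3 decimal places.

0.165

P(θ) = 1 / (1 + exp(−a(θ − b)))
P_1 = 1/(1+e^{1.4320}) = 0.1928
P_2 = 1/(1+e^{1.3600}) = 0.2042
L = (1−P_1) × P_2 = 0.8072 × 0.2042 = 0.16487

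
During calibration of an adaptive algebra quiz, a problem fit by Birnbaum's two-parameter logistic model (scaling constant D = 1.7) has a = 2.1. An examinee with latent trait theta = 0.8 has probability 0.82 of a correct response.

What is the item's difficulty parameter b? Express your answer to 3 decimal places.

0.375

P(theta) = 1 / (1 + exp(−D·a(theta − b)))
logit(0.82) = ln(0.82/0.18) = 1.5163
b = theta − logit/(1.7·a) = 0.8 − 1.5163/3.5700 = 0.3753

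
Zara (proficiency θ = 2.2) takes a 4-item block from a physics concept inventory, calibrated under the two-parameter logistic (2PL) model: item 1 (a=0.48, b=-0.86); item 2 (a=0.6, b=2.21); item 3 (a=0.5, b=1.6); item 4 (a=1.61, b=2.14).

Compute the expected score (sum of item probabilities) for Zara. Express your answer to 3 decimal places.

P(θ) = 1 / (1 + exp(−a(θ − b)))
P_1 = 1/(1+e^{-1.4688}) = 0.8129
P_2 = 1/(1+e^{0.0060}) = 0.4985
P_3 = 1/(1+e^{-0.3000}) = 0.5744
P_4 = 1/(1+e^{-0.0966}) = 0.5241
E[score] = 0.8129 + 0.4985 + 0.5744 + 0.5241 = 2.4099

2.410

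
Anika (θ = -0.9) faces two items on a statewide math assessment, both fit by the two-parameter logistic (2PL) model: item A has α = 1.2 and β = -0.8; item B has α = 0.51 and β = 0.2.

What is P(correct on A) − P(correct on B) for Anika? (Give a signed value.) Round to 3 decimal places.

0.107

P(θ) = 1 / (1 + exp(−α(θ − β)))
P_A = 0.4700
P_B = 0.3633
P_A − P_B = 0.1067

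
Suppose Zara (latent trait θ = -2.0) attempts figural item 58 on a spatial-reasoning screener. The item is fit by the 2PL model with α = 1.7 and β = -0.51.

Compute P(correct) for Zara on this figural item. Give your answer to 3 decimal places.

P(θ) = 1 / (1 + exp(−α(θ − β)))
Exponent: 1.7 × (-2.0 − (-0.51)) = -2.5330
1/(1 + e^{2.5330}) = 0.0736

0.074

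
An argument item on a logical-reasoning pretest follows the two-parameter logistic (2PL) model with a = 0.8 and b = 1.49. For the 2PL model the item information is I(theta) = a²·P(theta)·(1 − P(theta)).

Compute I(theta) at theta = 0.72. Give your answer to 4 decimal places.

0.1457

P = 1/(1+e^{0.6160}) = 0.3507
P(1−P) = 0.3507 × 0.6493 = 0.2277
I = a² × P(1−P) = 0.8² × 0.2277 = 0.14573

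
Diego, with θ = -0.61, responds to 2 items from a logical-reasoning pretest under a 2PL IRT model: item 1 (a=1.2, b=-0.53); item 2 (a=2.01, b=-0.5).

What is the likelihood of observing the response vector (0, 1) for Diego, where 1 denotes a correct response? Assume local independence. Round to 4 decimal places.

P(θ) = 1 / (1 + exp(−a(θ − b)))
P_1 = 1/(1+e^{0.0960}) = 0.4760
P_2 = 1/(1+e^{0.2211}) = 0.4449
L = (1−P_1) × P_2 = 0.5240 × 0.4449 = 0.23315

0.2331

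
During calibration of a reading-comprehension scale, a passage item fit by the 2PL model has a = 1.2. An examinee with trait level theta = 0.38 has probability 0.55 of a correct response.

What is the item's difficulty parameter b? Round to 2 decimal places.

0.21

P(theta) = 1 / (1 + exp(−a(theta − b)))
logit(0.55) = ln(0.55/0.45) = 0.2007
b = theta − logit/(a) = 0.38 − 0.2007/1.2000 = 0.2128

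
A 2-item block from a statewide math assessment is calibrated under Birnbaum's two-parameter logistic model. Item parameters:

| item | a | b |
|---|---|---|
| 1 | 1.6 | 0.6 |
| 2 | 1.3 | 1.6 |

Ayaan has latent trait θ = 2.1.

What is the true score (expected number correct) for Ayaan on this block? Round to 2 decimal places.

1.57

P(θ) = 1 / (1 + exp(−a(θ − b)))
P_1 = 1/(1+e^{-2.4000}) = 0.9168
P_2 = 1/(1+e^{-0.6500}) = 0.6570
E[score] = 0.9168 + 0.6570 = 1.5738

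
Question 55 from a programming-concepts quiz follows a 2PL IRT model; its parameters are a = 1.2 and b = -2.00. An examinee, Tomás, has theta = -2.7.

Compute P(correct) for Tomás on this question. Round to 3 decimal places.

0.302

P(theta) = 1 / (1 + exp(−a(theta − b)))
Exponent: 1.2 × (-2.7 − (-2.00)) = -0.8400
1/(1 + e^{0.8400}) = 0.3015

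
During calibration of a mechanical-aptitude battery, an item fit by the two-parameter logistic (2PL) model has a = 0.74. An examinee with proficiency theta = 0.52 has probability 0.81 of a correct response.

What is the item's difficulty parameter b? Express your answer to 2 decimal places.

-1.44

P(theta) = 1 / (1 + exp(−a(theta − b)))
logit(0.81) = ln(0.81/0.19) = 1.4500
b = theta − logit/(a) = 0.52 − 1.4500/0.7400 = -1.4395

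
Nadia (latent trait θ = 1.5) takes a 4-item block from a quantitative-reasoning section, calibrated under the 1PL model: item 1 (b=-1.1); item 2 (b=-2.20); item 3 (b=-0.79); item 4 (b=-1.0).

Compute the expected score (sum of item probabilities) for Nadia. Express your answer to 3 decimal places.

P(θ) = 1 / (1 + exp(−(θ − b)))
P_1 = 1/(1+e^{-2.6000}) = 0.9309
P_2 = 1/(1+e^{-3.7000}) = 0.9759
P_3 = 1/(1+e^{-2.2900}) = 0.9080
P_4 = 1/(1+e^{-2.5000}) = 0.9241
E[score] = 0.9309 + 0.9759 + 0.9080 + 0.9241 = 3.7389

3.739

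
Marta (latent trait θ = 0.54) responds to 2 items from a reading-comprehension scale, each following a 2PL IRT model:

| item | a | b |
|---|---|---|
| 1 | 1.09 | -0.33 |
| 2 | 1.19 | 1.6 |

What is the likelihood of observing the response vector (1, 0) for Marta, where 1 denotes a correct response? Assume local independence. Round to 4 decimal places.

0.5617

P(θ) = 1 / (1 + exp(−a(θ − b)))
P_1 = 1/(1+e^{-0.9483}) = 0.7208
P_2 = 1/(1+e^{1.2614}) = 0.2207
L = P_1 × (1−P_2) = 0.7208 × 0.7793 = 0.56167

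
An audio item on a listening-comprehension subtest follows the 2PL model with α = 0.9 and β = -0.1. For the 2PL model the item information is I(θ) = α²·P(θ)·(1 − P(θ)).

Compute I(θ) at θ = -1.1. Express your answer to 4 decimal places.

0.1665

P = 1/(1+e^{0.9000}) = 0.2891
P(1−P) = 0.2891 × 0.7109 = 0.2055
I = α² × P(1−P) = 0.9² × 0.2055 = 0.16646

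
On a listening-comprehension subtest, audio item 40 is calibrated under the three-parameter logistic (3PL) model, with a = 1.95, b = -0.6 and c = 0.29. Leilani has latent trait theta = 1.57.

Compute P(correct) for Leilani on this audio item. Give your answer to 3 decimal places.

0.990

P(theta) = c + (1 − c) · 1 / (1 + exp(−a(theta − b)))
Exponent: 1.95 × (1.57 − (-0.6)) = 4.2315
1/(1 + e^{-4.2315}) = 0.9857
P = 0.29 + 0.71 × 0.9857 = 0.9898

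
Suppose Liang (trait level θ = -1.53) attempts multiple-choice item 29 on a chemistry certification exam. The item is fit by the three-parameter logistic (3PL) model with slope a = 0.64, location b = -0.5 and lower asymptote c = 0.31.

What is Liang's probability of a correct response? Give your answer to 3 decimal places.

P(θ) = c + (1 − c) · 1 / (1 + exp(−a(θ − b)))
Exponent: 0.64 × (-1.53 − (-0.5)) = -0.6592
1/(1 + e^{0.6592}) = 0.3409
P = 0.31 + 0.69 × 0.3409 = 0.5452

0.545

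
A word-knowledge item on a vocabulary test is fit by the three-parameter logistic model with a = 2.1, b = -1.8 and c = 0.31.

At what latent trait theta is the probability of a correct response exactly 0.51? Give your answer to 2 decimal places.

-2.23

P(theta) = c + (1 − c) · 1 / (1 + exp(−a(theta − b)))
Remove guessing floor: (0.51 − 0.31)/(1 − 0.31) = 0.2899
logit = ln(0.2899/0.7101) = -0.8961
theta = b + logit/(a) = -1.8 + (-0.8961)/2.1000 = -2.2267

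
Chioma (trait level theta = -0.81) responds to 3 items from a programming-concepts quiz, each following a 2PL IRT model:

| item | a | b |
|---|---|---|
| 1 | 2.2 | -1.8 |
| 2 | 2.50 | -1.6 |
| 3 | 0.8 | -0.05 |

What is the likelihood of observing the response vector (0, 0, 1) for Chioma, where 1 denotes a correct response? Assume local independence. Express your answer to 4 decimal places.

0.0044

P(theta) = 1 / (1 + exp(−a(theta − b)))
P_1 = 1/(1+e^{-2.1780}) = 0.8983
P_2 = 1/(1+e^{-1.9750}) = 0.8781
P_3 = 1/(1+e^{0.6080}) = 0.3525
L = (1−P_1) × (1−P_2) × P_3 = 0.1017 × 0.1219 × 0.3525 = 0.00437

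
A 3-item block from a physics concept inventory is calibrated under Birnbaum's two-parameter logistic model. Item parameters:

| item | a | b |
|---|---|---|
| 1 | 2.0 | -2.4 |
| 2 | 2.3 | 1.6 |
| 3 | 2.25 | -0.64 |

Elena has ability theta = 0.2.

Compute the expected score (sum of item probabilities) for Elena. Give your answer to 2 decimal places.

1.90

P(theta) = 1 / (1 + exp(−a(theta − b)))
P_1 = 1/(1+e^{-5.2000}) = 0.9945
P_2 = 1/(1+e^{3.2200}) = 0.0384
P_3 = 1/(1+e^{-1.8900}) = 0.8688
E[score] = 0.9945 + 0.0384 + 0.8688 = 1.9017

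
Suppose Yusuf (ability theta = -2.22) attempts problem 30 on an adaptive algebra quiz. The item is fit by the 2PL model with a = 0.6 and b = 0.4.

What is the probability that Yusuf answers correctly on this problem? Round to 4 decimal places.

0.1719

P(theta) = 1 / (1 + exp(−a(theta − b)))
Exponent: 0.6 × (-2.22 − 0.4) = -1.5720
1/(1 + e^{1.5720}) = 0.1719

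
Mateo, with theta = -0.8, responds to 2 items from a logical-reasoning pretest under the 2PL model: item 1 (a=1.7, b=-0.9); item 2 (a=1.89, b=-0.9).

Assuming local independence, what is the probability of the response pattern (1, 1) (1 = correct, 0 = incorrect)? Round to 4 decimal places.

0.2968

P(theta) = 1 / (1 + exp(−a(theta − b)))
P_1 = 1/(1+e^{-0.1700}) = 0.5424
P_2 = 1/(1+e^{-0.1890}) = 0.5471
L = P_1 × P_2 = 0.5424 × 0.5471 = 0.29675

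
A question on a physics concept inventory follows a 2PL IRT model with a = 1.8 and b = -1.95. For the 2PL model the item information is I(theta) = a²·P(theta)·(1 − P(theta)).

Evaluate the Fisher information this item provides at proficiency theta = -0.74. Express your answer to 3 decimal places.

0.296

P = 1/(1+e^{-2.1780}) = 0.8983
P(1−P) = 0.8983 × 0.1017 = 0.0914
I = a² × P(1−P) = 1.8² × 0.0914 = 0.29611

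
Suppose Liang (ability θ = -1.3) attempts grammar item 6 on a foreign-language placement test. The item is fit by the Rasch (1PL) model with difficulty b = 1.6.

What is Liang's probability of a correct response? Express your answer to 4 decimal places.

P(θ) = 1 / (1 + exp(−(θ − b)))
Exponent: (-1.3 − 1.6) = -2.9000
1/(1 + e^{2.9000}) = 0.0522
P = 0.0522

0.0522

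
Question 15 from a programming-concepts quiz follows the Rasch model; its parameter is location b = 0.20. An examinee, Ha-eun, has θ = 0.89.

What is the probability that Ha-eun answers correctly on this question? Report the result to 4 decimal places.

P(θ) = 1 / (1 + exp(−(θ − b)))
Exponent: (0.89 − 0.20) = 0.6900
1/(1 + e^{-0.6900}) = 0.6660
P = 0.6660

0.6660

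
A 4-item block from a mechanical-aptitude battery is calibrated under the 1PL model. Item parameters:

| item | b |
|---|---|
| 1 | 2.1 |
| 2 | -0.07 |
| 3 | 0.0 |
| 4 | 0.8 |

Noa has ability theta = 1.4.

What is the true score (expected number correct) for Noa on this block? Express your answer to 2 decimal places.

2.59

P(theta) = 1 / (1 + exp(−(theta − b)))
P_1 = 1/(1+e^{0.7000}) = 0.3318
P_2 = 1/(1+e^{-1.4700}) = 0.8131
P_3 = 1/(1+e^{-1.4000}) = 0.8022
P_4 = 1/(1+e^{-0.6000}) = 0.6457
E[score] = 0.3318 + 0.8131 + 0.8022 + 0.6457 = 2.5927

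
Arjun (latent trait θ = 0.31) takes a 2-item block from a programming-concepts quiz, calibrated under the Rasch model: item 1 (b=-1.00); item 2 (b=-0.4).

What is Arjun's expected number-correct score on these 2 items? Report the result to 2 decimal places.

P(θ) = 1 / (1 + exp(−(θ − b)))
P_1 = 1/(1+e^{-1.3100}) = 0.7875
P_2 = 1/(1+e^{-0.7100}) = 0.6704
E[score] = 0.7875 + 0.6704 = 1.4579

1.46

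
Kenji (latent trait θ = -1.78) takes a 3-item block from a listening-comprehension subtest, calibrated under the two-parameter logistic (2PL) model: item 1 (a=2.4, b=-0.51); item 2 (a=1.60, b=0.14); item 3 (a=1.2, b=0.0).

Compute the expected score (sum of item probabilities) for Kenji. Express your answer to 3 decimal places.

P(θ) = 1 / (1 + exp(−a(θ − b)))
P_1 = 1/(1+e^{3.0480}) = 0.0453
P_2 = 1/(1+e^{3.0720}) = 0.0443
P_3 = 1/(1+e^{2.1360}) = 0.1056
E[score] = 0.0453 + 0.0443 + 0.1056 = 0.1952

0.195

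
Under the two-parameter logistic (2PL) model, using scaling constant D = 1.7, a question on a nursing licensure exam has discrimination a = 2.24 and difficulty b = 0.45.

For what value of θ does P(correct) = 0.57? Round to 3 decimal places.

P(θ) = 1 / (1 + exp(−D·a(θ − b)))
logit = ln(0.5700/0.4300) = 0.2819
θ = b + logit/(1.7·a) = 0.45 + 0.2819/3.8080 = 0.5240

0.524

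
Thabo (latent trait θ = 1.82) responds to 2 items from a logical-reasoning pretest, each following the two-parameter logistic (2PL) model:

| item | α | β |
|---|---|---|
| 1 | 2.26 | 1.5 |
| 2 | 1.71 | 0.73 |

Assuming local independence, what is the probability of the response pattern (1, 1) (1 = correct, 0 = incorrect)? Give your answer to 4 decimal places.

P(θ) = 1 / (1 + exp(−α(θ − β)))
P_1 = 1/(1+e^{-0.7232}) = 0.6733
P_2 = 1/(1+e^{-1.8639}) = 0.8658
L = P_1 × P_2 = 0.6733 × 0.8658 = 0.58292

0.5829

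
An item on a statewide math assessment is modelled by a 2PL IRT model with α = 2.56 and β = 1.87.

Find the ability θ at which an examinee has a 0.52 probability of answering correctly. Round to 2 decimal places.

P(θ) = 1 / (1 + exp(−α(θ − β)))
logit = ln(0.5200/0.4800) = 0.0800
θ = β + logit/(α) = 1.87 + 0.0800/2.5600 = 1.9013

1.90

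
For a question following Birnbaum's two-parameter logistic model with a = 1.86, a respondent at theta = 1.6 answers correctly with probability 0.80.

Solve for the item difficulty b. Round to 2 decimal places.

0.85

P(theta) = 1 / (1 + exp(−a(theta − b)))
logit(0.80) = ln(0.80/0.20) = 1.3863
b = theta − logit/(a) = 1.6 − 1.3863/1.8600 = 0.8547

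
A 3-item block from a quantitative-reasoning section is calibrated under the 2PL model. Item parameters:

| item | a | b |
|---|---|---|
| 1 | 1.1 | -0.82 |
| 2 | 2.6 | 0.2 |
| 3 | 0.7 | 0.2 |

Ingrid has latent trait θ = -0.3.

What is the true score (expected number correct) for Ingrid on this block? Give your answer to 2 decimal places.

1.27

P(θ) = 1 / (1 + exp(−a(θ − b)))
P_1 = 1/(1+e^{-0.5720}) = 0.6392
P_2 = 1/(1+e^{1.3000}) = 0.2142
P_3 = 1/(1+e^{0.3500}) = 0.4134
E[score] = 0.6392 + 0.2142 + 0.4134 = 1.2668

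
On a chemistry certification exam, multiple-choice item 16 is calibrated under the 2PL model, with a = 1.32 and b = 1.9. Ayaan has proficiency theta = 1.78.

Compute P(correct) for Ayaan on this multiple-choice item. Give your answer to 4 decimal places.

P(theta) = 1 / (1 + exp(−a(theta − b)))
Exponent: 1.32 × (1.78 − 1.9) = -0.1584
1/(1 + e^{0.1584}) = 0.4605

0.4605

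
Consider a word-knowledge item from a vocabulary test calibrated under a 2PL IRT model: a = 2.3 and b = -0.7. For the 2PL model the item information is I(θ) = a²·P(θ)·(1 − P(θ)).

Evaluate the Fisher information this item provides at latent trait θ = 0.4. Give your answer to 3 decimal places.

0.362

P = 1/(1+e^{-2.5300}) = 0.9262
P(1−P) = 0.9262 × 0.0738 = 0.0683
I = a² × P(1−P) = 2.3² × 0.0683 = 0.36151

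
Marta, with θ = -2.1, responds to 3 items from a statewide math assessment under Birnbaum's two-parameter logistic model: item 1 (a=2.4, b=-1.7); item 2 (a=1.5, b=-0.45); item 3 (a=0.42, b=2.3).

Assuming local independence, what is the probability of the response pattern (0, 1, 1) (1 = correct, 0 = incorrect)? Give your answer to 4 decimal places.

P(θ) = 1 / (1 + exp(−a(θ − b)))
P_1 = 1/(1+e^{0.9600}) = 0.2769
P_2 = 1/(1+e^{2.4750}) = 0.0776
P_3 = 1/(1+e^{1.8480}) = 0.1361
L = (1−P_1) × P_2 × P_3 = 0.7231 × 0.0776 × 0.1361 = 0.00764

0.0076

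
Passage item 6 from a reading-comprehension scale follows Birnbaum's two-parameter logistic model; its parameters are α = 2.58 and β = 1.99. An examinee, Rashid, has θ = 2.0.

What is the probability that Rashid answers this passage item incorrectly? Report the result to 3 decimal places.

P(θ) = 1 / (1 + exp(−α(θ − β)))
Exponent: 2.58 × (2.0 − 1.99) = 0.0258
1/(1 + e^{-0.0258}) = 0.5064
P(incorrect) = 1 − 0.5064 = 0.4936

0.494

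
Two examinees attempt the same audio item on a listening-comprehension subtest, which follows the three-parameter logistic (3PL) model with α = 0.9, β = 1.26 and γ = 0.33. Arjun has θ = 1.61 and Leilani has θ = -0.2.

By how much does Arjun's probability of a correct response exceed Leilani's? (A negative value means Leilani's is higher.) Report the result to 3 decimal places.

P(θ) = γ + (1 − γ) · 1 / (1 + exp(−α(θ − β)))
P(Arjun) = 0.7173  [exponent 0.3150]
P(Leilani) = 0.4719  [exponent -1.3140]
Difference = 0.7173 − 0.4719 = 0.2454

0.245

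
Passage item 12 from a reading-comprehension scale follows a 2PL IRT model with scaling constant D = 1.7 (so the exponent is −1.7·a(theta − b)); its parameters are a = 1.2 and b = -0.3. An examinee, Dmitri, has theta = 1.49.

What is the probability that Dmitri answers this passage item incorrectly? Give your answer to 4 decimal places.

P(theta) = 1 / (1 + exp(−D·a(theta − b)))
Exponent: 1.7 × 1.2 × (1.49 − (-0.3)) = 3.6516
1/(1 + e^{-3.6516}) = 0.9747
P = 0.9747
P(incorrect) = 1 − 0.9747 = 0.0253

0.0253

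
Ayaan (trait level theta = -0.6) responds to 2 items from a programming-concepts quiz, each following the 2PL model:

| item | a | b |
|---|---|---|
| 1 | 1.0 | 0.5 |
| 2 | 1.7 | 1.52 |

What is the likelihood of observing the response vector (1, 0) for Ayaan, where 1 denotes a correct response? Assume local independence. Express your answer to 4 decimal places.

P(theta) = 1 / (1 + exp(−a(theta − b)))
P_1 = 1/(1+e^{1.1000}) = 0.2497
P_2 = 1/(1+e^{3.6040}) = 0.0265
L = P_1 × (1−P_2) = 0.2497 × 0.9735 = 0.24312

0.2431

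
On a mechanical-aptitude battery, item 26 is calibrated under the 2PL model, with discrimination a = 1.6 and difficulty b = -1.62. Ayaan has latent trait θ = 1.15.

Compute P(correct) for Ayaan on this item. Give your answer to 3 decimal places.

0.988

P(θ) = 1 / (1 + exp(−a(θ − b)))
Exponent: 1.6 × (1.15 − (-1.62)) = 4.4320
1/(1 + e^{-4.4320}) = 0.9882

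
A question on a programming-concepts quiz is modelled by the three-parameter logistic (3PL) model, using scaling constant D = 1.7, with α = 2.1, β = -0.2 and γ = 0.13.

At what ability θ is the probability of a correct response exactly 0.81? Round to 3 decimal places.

P(θ) = γ + (1 − γ) · 1 / (1 + exp(−D·α(θ − β)))
Remove guessing floor: (0.81 − 0.13)/(1 − 0.13) = 0.7816
logit = ln(0.7816/0.2184) = 1.2751
θ = β + logit/(1.7·α) = -0.2 + 1.2751/3.5700 = 0.1572

0.157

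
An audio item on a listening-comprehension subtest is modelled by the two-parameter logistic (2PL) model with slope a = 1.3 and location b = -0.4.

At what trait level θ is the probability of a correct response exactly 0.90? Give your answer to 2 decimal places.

1.29

P(θ) = 1 / (1 + exp(−a(θ − b)))
logit = ln(0.9000/0.1000) = 2.1972
θ = b + logit/(a) = -0.4 + 2.1972/1.3000 = 1.2902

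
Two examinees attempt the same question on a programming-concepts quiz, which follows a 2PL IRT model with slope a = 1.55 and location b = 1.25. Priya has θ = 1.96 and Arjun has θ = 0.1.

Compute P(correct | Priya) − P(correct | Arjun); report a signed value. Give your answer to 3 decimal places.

0.606

P(θ) = 1 / (1 + exp(−a(θ − b)))
P(Priya) = 0.7504  [exponent 1.1005]
P(Arjun) = 0.1440  [exponent -1.7825]
Difference = 0.7504 − 0.1440 = 0.6064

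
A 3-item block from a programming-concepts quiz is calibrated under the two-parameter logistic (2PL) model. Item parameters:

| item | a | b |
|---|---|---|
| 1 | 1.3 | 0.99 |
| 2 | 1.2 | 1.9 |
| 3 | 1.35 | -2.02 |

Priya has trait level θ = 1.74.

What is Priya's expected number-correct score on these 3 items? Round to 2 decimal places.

2.17

P(θ) = 1 / (1 + exp(−a(θ − b)))
P_1 = 1/(1+e^{-0.9750}) = 0.7261
P_2 = 1/(1+e^{0.1920}) = 0.4521
P_3 = 1/(1+e^{-5.0760}) = 0.9938
E[score] = 0.7261 + 0.4521 + 0.9938 = 2.1721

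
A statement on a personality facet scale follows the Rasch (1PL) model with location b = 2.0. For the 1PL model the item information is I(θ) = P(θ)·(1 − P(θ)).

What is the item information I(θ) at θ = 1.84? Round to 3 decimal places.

0.248

P = 1/(1+e^{0.1600}) = 0.4601
P(1−P) = 0.4601 × 0.5399 = 0.2484
I = P(1−P) = 0.24841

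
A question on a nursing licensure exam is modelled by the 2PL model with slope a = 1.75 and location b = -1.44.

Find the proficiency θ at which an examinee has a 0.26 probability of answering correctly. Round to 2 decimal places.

P(θ) = 1 / (1 + exp(−a(θ − b)))
logit = ln(0.2600/0.7400) = -1.0460
θ = b + logit/(a) = -1.44 + (-1.0460)/1.7500 = -2.0377

-2.04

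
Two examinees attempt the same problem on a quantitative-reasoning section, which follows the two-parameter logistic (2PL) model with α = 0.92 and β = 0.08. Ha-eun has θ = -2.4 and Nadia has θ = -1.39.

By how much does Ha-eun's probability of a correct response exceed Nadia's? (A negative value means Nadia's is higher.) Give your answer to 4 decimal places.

P(θ) = 1 / (1 + exp(−α(θ − β)))
P(Ha-eun) = 0.0927  [exponent -2.2816]
P(Nadia) = 0.2055  [exponent -1.3524]
Difference = 0.0927 − 0.2055 = -0.1128

-0.1128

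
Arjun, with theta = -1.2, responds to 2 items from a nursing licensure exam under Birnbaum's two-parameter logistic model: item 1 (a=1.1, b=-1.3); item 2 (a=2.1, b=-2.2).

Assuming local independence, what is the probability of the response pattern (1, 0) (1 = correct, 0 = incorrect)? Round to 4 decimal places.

0.0575

P(theta) = 1 / (1 + exp(−a(theta − b)))
P_1 = 1/(1+e^{-0.1100}) = 0.5275
P_2 = 1/(1+e^{-2.1000}) = 0.8909
L = P_1 × (1−P_2) = 0.5275 × 0.1091 = 0.05755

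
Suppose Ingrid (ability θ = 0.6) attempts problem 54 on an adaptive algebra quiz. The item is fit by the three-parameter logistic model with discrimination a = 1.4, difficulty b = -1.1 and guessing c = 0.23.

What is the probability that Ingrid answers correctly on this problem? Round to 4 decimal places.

P(θ) = c + (1 − c) · 1 / (1 + exp(−a(θ − b)))
Exponent: 1.4 × (0.6 − (-1.1)) = 2.3800
1/(1 + e^{-2.3800}) = 0.9153
P = 0.23 + 0.77 × 0.9153 = 0.9348

0.9348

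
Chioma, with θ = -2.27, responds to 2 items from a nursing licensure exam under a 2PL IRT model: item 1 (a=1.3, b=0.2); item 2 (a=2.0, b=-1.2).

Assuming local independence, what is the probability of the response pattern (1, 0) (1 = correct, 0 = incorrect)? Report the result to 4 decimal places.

P(θ) = 1 / (1 + exp(−a(θ − b)))
P_1 = 1/(1+e^{3.2110}) = 0.0388
P_2 = 1/(1+e^{2.1400}) = 0.1053
L = P_1 × (1−P_2) = 0.0388 × 0.8947 = 0.03467

0.0347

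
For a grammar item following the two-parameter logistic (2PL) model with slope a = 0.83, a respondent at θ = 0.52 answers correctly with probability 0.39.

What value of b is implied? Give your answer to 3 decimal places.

P(θ) = 1 / (1 + exp(−a(θ − b)))
logit(0.39) = ln(0.39/0.61) = -0.4473
b = θ − logit/(a) = 0.52 − (-0.4473)/0.8300 = 1.0589

1.059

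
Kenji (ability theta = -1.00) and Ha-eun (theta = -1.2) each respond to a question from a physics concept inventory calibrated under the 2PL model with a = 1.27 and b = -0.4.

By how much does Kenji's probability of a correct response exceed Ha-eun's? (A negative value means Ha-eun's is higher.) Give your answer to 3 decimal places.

0.052

P(theta) = 1 / (1 + exp(−a(theta − b)))
P(Kenji) = 0.3182  [exponent -0.7620]
P(Ha-eun) = 0.2658  [exponent -1.0160]
Difference = 0.3182 − 0.2658 = 0.0524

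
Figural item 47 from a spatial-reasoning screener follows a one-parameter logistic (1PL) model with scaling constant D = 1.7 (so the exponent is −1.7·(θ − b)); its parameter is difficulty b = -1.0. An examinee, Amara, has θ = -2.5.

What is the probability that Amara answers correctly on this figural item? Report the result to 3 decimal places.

0.072

P(θ) = 1 / (1 + exp(−D·(θ − b)))
Exponent: 1.7 × (-2.5 − (-1.0)) = -2.5500
1/(1 + e^{2.5500}) = 0.0724
P = 0.0724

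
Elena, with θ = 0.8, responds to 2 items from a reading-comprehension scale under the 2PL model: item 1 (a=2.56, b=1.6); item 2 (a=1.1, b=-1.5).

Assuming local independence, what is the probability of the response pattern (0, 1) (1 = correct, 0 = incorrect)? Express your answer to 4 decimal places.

P(θ) = 1 / (1 + exp(−a(θ − b)))
P_1 = 1/(1+e^{2.0480}) = 0.1143
P_2 = 1/(1+e^{-2.5300}) = 0.9262
L = (1−P_1) × P_2 = 0.8857 × 0.9262 = 0.82039

0.8204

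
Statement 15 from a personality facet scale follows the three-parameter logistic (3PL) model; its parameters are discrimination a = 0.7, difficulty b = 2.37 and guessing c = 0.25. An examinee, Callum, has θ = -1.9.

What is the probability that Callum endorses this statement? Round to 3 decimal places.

0.286

P(θ) = c + (1 − c) · 1 / (1 + exp(−a(θ − b)))
Exponent: 0.7 × (-1.9 − 2.37) = -2.9890
1/(1 + e^{2.9890}) = 0.0479
P = 0.25 + 0.75 × 0.0479 = 0.2859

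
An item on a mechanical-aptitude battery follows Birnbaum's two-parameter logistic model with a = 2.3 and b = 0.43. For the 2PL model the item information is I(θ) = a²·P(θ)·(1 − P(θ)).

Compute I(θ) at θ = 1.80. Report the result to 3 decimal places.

0.208

P = 1/(1+e^{-3.1510}) = 0.9589
P(1−P) = 0.9589 × 0.0411 = 0.0394
I = a² × P(1−P) = 2.3² × 0.0394 = 0.20825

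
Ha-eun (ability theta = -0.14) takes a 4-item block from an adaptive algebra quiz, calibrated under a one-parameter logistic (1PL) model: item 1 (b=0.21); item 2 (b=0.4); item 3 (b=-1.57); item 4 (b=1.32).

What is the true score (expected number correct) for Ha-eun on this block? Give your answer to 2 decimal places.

1.78

P(theta) = 1 / (1 + exp(−(theta − b)))
P_1 = 1/(1+e^{0.3500}) = 0.4134
P_2 = 1/(1+e^{0.5400}) = 0.3682
P_3 = 1/(1+e^{-1.4300}) = 0.8069
P_4 = 1/(1+e^{1.4600}) = 0.1885
E[score] = 0.4134 + 0.3682 + 0.8069 + 0.1885 = 1.7769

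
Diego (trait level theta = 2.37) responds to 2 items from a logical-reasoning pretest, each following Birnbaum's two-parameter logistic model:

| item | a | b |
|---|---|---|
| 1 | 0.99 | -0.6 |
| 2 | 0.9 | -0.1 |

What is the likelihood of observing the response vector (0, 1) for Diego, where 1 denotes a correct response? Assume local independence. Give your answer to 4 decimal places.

0.0453

P(theta) = 1 / (1 + exp(−a(theta − b)))
P_1 = 1/(1+e^{-2.9403}) = 0.9498
P_2 = 1/(1+e^{-2.2230}) = 0.9023
L = (1−P_1) × P_2 = 0.0502 × 0.9023 = 0.04529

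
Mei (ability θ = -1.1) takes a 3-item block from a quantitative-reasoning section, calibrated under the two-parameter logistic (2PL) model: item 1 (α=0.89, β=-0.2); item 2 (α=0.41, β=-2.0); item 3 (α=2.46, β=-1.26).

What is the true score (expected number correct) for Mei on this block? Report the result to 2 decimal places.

P(θ) = 1 / (1 + exp(−α(θ − β)))
P_1 = 1/(1+e^{0.8010}) = 0.3098
P_2 = 1/(1+e^{-0.3690}) = 0.5912
P_3 = 1/(1+e^{-0.3936}) = 0.5971
E[score] = 0.3098 + 0.5912 + 0.5971 = 1.4982

1.50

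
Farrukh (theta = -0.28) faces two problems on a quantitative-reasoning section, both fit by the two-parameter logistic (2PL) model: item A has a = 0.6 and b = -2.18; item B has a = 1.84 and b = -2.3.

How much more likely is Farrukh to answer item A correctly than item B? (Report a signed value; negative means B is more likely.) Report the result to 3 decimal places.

-0.219

P(theta) = 1 / (1 + exp(−a(theta − b)))
P_A = 0.7577
P_B = 0.9763
P_A − P_B = -0.2186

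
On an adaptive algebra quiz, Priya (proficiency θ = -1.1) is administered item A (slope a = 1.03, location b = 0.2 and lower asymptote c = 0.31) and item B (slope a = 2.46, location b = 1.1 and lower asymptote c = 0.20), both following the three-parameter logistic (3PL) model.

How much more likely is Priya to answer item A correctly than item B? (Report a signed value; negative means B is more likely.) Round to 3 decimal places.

0.250

P(θ) = c + (1 − c) · 1 / (1 + exp(−a(θ − b)))
P_A = 0.4533
P_B = 0.2036
P_A − P_B = 0.2497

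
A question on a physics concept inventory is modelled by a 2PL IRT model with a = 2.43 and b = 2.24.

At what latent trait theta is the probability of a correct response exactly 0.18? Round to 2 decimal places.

P(theta) = 1 / (1 + exp(−a(theta − b)))
logit = ln(0.1800/0.8200) = -1.5163
theta = b + logit/(a) = 2.24 + (-1.5163)/2.4300 = 1.6160

1.62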